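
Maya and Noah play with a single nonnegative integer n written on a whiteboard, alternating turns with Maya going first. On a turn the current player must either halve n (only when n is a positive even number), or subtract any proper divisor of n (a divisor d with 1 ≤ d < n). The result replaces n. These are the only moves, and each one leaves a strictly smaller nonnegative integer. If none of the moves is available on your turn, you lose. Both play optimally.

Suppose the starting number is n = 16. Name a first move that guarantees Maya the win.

Move to 15.

Compute win/loss labels from the base case upward. A position with no move is L. Any other position is W if it can reach an L in one move, else L.
n=0: no move → L
n=1: no move → L
n=2: W (go to 1, an L position)
n=3: L (sole option 2(W) is W)
n=4: W (go to 3, an L position)
n=5: L (sole option 4(W) is W)
n=6: W (go to 3, an L position)
n=7: L (sole option 6(W) is W)
n=8: W (go to 7, an L position)
n=9: L (options 6(W), 8(W) are all W)
n=10: W (go to 5, an L position)
n=11: L (sole option 10(W) is W)
n=12: W (go to 9, an L position)
n=13: L (sole option 12(W) is W)
n=14: W (go to 7, an L position)
n=15: L (options 10(W), 12(W), 14(W) are all W)
n=16: W (go to 15, an L position)
From 16, the L positions reachable in one move are: 15.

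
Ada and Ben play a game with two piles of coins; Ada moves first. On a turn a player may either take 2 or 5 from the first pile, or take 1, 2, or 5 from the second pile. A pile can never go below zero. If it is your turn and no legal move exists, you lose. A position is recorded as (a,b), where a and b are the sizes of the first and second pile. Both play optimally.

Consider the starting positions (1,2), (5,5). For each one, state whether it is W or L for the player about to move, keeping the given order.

Compute win/loss labels from the base case upward. A position with no move is L. Any other position is W if it can reach an L in one move, else L.
No move ever increases a pile, so every position that can arise here has a ≤ 5 and b ≤ 5; it is enough to label the cells with 0 ≤ a ≤ 5 and 0 ≤ b ≤ 5.
Every move lowers a or b (never raises either), so fill the grid row by row in increasing a, and left to right within a row: each cell's successors are then already labelled.
      b=0  b=1  b=2  b=3  b=4  b=5
a=0:    L    W    W    L    W    W
a=1:    L    W    W    L    W    W
a=2:    W    L    W    W    L    W
a=3:    W    L    W    W    L    W
a=4:    L    W    W    L    W    W
a=5:    W    W    L    W    W    L
Cells with no legal move (terminal, hence L): (0,0), (1,0).
The remaining L cells, each justified by listing all of its moves:
(0,3): only reaches (0,2)(W), (0,1)(W), all W → L
(1,3): only reaches (1,2)(W), (1,1)(W), all W → L
(2,1): only reaches (0,1)(W), (2,0)(W), all W → L
(2,4): only reaches (0,4)(W), (2,3)(W), (2,2)(W), all W → L
(3,1): only reaches (1,1)(W), (3,0)(W), all W → L
(3,4): only reaches (1,4)(W), (3,3)(W), (3,2)(W), all W → L
(4,0): only reaches (2,0)(W), which is W → L
(4,3): only reaches (2,3)(W), (4,2)(W), (4,1)(W), all W → L
(5,2): only reaches (3,2)(W), (0,2)(W), (5,1)(W), (5,0)(W), all W → L
(5,5): only reaches (3,5)(W), (0,5)(W), (5,4)(W), (5,3)(W), (5,0)(W), all W → L
Every other cell has at least one move into one of the L cells above, so it is W.
(1,2): the move to (1,0) reaches an L cell, so W
(5,5): one of the L cells justified above, so L

(1,2): W, (5,5): L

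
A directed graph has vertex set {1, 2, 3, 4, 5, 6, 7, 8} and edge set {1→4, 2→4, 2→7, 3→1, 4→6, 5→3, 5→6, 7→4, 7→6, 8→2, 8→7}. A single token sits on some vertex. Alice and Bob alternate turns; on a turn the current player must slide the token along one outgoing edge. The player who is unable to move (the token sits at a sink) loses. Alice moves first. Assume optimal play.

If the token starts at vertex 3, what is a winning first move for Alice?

Move to 1.

Classify positions by backward induction: terminal positions (no move available) are L. From any other position, the mover wins iff some move reaches an L.
Every edge goes from a vertex to one that appears earlier in the order 6, 4, 1, 3, 7, 2, 5, 8, so processing vertices in that order labels each vertex after all of its successors.
6: no outgoing edge → L
4: W (go to 6, an L position)
1: L (sole option 4(W) is W)
3: W (go to 1, an L position)
7: W (go to 6, an L position)
2: L (options 7(W), 4(W) are all W)
5: W (go to 6, an L position)
8: W (go to 2, an L position)
From 3, the L positions reachable in one move are: 1.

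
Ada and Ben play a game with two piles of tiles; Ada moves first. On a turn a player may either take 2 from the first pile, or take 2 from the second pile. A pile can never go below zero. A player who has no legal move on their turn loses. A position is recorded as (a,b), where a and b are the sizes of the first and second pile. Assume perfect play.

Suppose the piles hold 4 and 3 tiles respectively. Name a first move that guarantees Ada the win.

Move to (2,3).

Work bottom-up. With no move the player to move loses. Otherwise the position is W if at least one move leads to an L position for the opponent, and L if every move leads to a W.
No move ever increases a pile, so every position that can arise here has a ≤ 4 and b ≤ 3; it is enough to label the cells with 0 ≤ a ≤ 4 and 0 ≤ b ≤ 3.
Every move lowers a or b (never raises either), so fill the grid row by row in increasing a, and left to right within a row: each cell's successors are then already labelled.
      b=0  b=1  b=2  b=3
a=0:    L    L    W    W
a=1:    L    L    W    W
a=2:    W    W    L    L
a=3:    W    W    L    L
a=4:    L    L    W    W
Cells with no legal move (terminal, hence L): (0,0), (0,1), (1,0), (1,1).
The remaining L cells, each justified by listing all of its moves:
(2,2): moves to (0,2)(W), (2,0)(W); every one is W ⇒ L
(2,3): moves to (0,3)(W), (2,1)(W); every one is W ⇒ L
(3,2): moves to (1,2)(W), (3,0)(W); every one is W ⇒ L
(3,3): moves to (1,3)(W), (3,1)(W); every one is W ⇒ L
(4,0): the only move is to (2,0)(W), a W ⇒ L
(4,1): the only move is to (2,1)(W), a W ⇒ L
Every other cell has at least one move into one of the L cells above, so it is W.
From (4,3), the L positions reachable in one move are: (2,3), (4,1). Any move reaching one of these is winning.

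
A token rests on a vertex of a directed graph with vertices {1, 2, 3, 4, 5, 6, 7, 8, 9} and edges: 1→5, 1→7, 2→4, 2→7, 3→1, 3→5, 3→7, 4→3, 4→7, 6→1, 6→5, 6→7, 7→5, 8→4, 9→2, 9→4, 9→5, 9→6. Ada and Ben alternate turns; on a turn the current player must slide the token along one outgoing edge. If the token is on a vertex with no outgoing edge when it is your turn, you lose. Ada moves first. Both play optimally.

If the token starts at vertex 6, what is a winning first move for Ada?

Move to 5.

Build the W/L table. Terminal = L. A non-terminal position is W if it has a move to some L; otherwise it is L.
Every edge goes from a vertex to one that appears earlier in the order 5, 7, 1, 3, 4, 6, 2, 9, 8, so processing vertices in that order labels each vertex after all of its successors.
5: no outgoing edge → L
7: can move to 5, which is L ⇒ W
1: can move to 5, which is L ⇒ W
3: can move to 5, which is L ⇒ W
4: moves to 3(W), 7(W); every one is W ⇒ L
6: can move to 5, which is L ⇒ W
2: can move to 4, which is L ⇒ W
9: can move to 4, which is L ⇒ W
8: can move to 4, which is L ⇒ W
From 6, the L positions reachable in one move are: 5.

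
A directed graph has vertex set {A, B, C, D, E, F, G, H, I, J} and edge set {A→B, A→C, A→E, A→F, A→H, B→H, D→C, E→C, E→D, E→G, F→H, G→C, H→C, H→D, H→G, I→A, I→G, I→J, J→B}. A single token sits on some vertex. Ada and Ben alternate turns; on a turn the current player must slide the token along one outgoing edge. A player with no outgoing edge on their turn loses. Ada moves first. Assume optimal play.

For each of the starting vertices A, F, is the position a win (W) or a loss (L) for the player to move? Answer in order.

A: W, F: L

Label each position W (a win for the player to move) or L (a loss). A position with no legal move is L; any other position is W exactly when some move reaches an L, and L when every move reaches a W.
Every edge goes from a vertex to one that appears earlier in the order C, G, D, H, E, B, F, J, A, I, so processing vertices in that order labels each vertex after all of its successors.
C: no outgoing edge → L
G: can move to C, which is L ⇒ W
D: can move to C, which is L ⇒ W
H: can move to C, which is L ⇒ W
E: can move to C, which is L ⇒ W
B: the only move is to H(W), a W ⇒ L
F: the only move is to H(W), a W ⇒ L
J: can move to B, which is L ⇒ W
A: can move to F, which is L ⇒ W
I: moves to A(W), J(W), G(W); every one is W ⇒ L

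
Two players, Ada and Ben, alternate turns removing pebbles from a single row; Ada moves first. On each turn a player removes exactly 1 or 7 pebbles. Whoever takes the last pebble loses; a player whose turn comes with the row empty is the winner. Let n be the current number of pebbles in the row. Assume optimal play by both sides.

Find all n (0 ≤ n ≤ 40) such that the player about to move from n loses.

1, 3, 5, 7, 9, 11, 13, 15, 17, 19, 21, 23, 25, 27, 29, 31, 33, 35, 37, 39

Positions with no move are W. A position that does have a move is losing for the player to move precisely when every available move leads to a winning position for the opponent. Fill in the labels:
n=0: no move; the opponent has just taken the last pebble and therefore loses → W
n=1: the only move is to 0(W), a W ⇒ L
n=2: can move to 1, which is L ⇒ W
n=3: the only move is to 2(W), a W ⇒ L
n=4: can move to 3, which is L ⇒ W
n=5: the only move is to 4(W), a W ⇒ L
n=6: can move to 5, which is L ⇒ W
n=7: moves to 6(W), 0(W); every one is W ⇒ L
n=8: can move to 7, which is L ⇒ W
n=9: moves to 8(W), 2(W); every one is W ⇒ L
n=10: can move to 9, which is L ⇒ W
n=11: moves to 10(W), 4(W); every one is W ⇒ L
n=12: can move to 11, which is L ⇒ W
n=13: moves to 12(W), 6(W); every one is W ⇒ L
n=14: can move to 13, which is L ⇒ W
n=15: moves to 14(W), 8(W); every one is W ⇒ L
n=16: can move to 15, which is L ⇒ W
n=17: moves to 16(W), 10(W); every one is W ⇒ L
n=18: can move to 17, which is L ⇒ W
n=19: moves to 18(W), 12(W); every one is W ⇒ L
n=20: can move to 19, which is L ⇒ W
n=21: moves to 20(W), 14(W); every one is W ⇒ L
n=22: can move to 21, which is L ⇒ W
n=23: moves to 22(W), 16(W); every one is W ⇒ L
n=24: can move to 23, which is L ⇒ W
n=25: moves to 24(W), 18(W); every one is W ⇒ L
n=26: can move to 25, which is L ⇒ W
n=27: moves to 26(W), 20(W); every one is W ⇒ L
n=28: can move to 27, which is L ⇒ W
n=29: moves to 28(W), 22(W); every one is W ⇒ L
n=30: can move to 29, which is L ⇒ W
n=31: moves to 30(W), 24(W); every one is W ⇒ L
n=32: can move to 31, which is L ⇒ W
n=33: moves to 32(W), 26(W); every one is W ⇒ L
n=34: can move to 33, which is L ⇒ W
n=35: moves to 34(W), 28(W); every one is W ⇒ L
n=36: can move to 35, which is L ⇒ W
n=37: moves to 36(W), 30(W); every one is W ⇒ L
n=38: can move to 37, which is L ⇒ W
n=39: moves to 38(W), 32(W); every one is W ⇒ L
n=40: can move to 39, which is L ⇒ W
The losing starting values of n are exactly the entries labelled L in this table (20 of them).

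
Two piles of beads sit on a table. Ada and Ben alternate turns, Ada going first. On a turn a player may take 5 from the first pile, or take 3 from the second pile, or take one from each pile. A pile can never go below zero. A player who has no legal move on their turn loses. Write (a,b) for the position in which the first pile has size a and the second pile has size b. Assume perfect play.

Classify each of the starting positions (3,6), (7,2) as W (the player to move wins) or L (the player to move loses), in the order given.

(3,6): L, (7,2): W

Classify positions by backward induction: terminal positions (no move available) are L. From any other position, the mover wins iff some move reaches an L.
No move ever increases a pile, so every position that can arise here has a ≤ 7 and b ≤ 6; it is enough to label the cells with 0 ≤ a ≤ 7 and 0 ≤ b ≤ 6.
Every move lowers a or b (never raises either), so fill the grid row by row in increasing a, and left to right within a row: each cell's successors are then already labelled.
      b=0  b=1  b=2  b=3  b=4  b=5  b=6
a=0:    L    L    L    W    W    W    L
a=1:    L    W    W    W    L    L    L
a=2:    L    W    L    W    L    W    W
a=3:    L    W    L    W    L    W    L
a=4:    L    W    L    W    L    W    L
a=5:    W    W    W    W    L    W    W
a=6:    W    L    L    L    W    W    W
a=7:    W    L    W    W    W    L    L
Cells with no legal move (terminal, hence L): (0,0), (0,1), (0,2), (1,0), (2,0), (3,0), (4,0).
The remaining L cells, each justified by listing all of its moves:
(0,6): the only move is to (0,3)(W), a W ⇒ L
(1,4): moves to (1,1)(W), (0,3)(W); every one is W ⇒ L
(1,5): moves to (1,2)(W), (0,4)(W); every one is W ⇒ L
(1,6): moves to (1,3)(W), (0,5)(W); every one is W ⇒ L
(2,2): the only move is to (1,1)(W), a W ⇒ L
(2,4): moves to (2,1)(W), (1,3)(W); every one is W ⇒ L
(3,2): the only move is to (2,1)(W), a W ⇒ L
(3,4): moves to (3,1)(W), (2,3)(W); every one is W ⇒ L
(3,6): moves to (3,3)(W), (2,5)(W); every one is W ⇒ L
(4,2): the only move is to (3,1)(W), a W ⇒ L
(4,4): moves to (4,1)(W), (3,3)(W); every one is W ⇒ L
(4,6): moves to (4,3)(W), (3,5)(W); every one is W ⇒ L
(5,4): moves to (0,4)(W), (5,1)(W), (4,3)(W); every one is W ⇒ L
(6,1): moves to (1,1)(W), (5,0)(W); every one is W ⇒ L
(6,2): moves to (1,2)(W), (5,1)(W); every one is W ⇒ L
(6,3): moves to (1,3)(W), (6,0)(W), (5,2)(W); every one is W ⇒ L
(7,1): moves to (2,1)(W), (6,0)(W); every one is W ⇒ L
(7,5): moves to (2,5)(W), (7,2)(W), (6,4)(W); every one is W ⇒ L
(7,6): moves to (2,6)(W), (7,3)(W), (6,5)(W); every one is W ⇒ L
Every other cell has at least one move into one of the L cells above, so it is W.
(3,6): one of the L cells justified above, so L
(7,2): the move to (2,2) reaches an L cell, so W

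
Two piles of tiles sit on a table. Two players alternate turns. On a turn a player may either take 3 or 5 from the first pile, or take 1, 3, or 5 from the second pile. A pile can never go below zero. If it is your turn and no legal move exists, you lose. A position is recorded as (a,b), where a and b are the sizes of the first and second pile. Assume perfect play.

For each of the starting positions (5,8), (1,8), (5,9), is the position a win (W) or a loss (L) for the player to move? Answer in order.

(5,8): W, (1,8): L, (5,9): L

Classify positions by backward induction: terminal positions (no move available) are L. From any other position, the mover wins iff some move reaches an L.
No move ever increases a pile, so every position that can arise here has a ≤ 5 and b ≤ 9; it is enough to label the cells with 0 ≤ a ≤ 5 and 0 ≤ b ≤ 9.
Every move lowers a or b (never raises either), so fill the grid row by row in increasing a, and left to right within a row: each cell's successors are then already labelled.
      b=0  b=1  b=2  b=3  b=4  b=5  b=6  b=7  b=8  b=9
a=0:    L    W    L    W    L    W    L    W    L    W
a=1:    L    W    L    W    L    W    L    W    L    W
a=2:    L    W    L    W    L    W    L    W    L    W
a=3:    W    L    W    L    W    L    W    L    W    L
a=4:    W    L    W    L    W    L    W    L    W    L
a=5:    W    L    W    L    W    L    W    L    W    L
Cells with no legal move (terminal, hence L): (0,0), (1,0), (2,0).
The remaining L cells, each justified by listing all of its moves:
(0,2): L (sole option (0,1)(W) is W)
(0,4): L (options (0,3)(W), (0,1)(W) are all W)
(0,6): L (options (0,5)(W), (0,3)(W), (0,1)(W) are all W)
(0,8): L (options (0,7)(W), (0,5)(W), (0,3)(W) are all W)
(1,2): L (sole option (1,1)(W) is W)
(1,4): L (options (1,3)(W), (1,1)(W) are all W)
(1,6): L (options (1,5)(W), (1,3)(W), (1,1)(W) are all W)
(1,8): L (options (1,7)(W), (1,5)(W), (1,3)(W) are all W)
(2,2): L (sole option (2,1)(W) is W)
(2,4): L (options (2,3)(W), (2,1)(W) are all W)
(2,6): L (options (2,5)(W), (2,3)(W), (2,1)(W) are all W)
(2,8): L (options (2,7)(W), (2,5)(W), (2,3)(W) are all W)
(3,1): L (options (0,1)(W), (3,0)(W) are all W)
(3,3): L (options (0,3)(W), (3,2)(W), (3,0)(W) are all W)
(3,5): L (options (0,5)(W), (3,4)(W), (3,2)(W), (3,0)(W) are all W)
(3,7): L (options (0,7)(W), (3,6)(W), (3,4)(W), (3,2)(W) are all W)
(3,9): L (options (0,9)(W), (3,8)(W), (3,6)(W), (3,4)(W) are all W)
(4,1): L (options (1,1)(W), (4,0)(W) are all W)
(4,3): L (options (1,3)(W), (4,2)(W), (4,0)(W) are all W)
(4,5): L (options (1,5)(W), (4,4)(W), (4,2)(W), (4,0)(W) are all W)
(4,7): L (options (1,7)(W), (4,6)(W), (4,4)(W), (4,2)(W) are all W)
(4,9): L (options (1,9)(W), (4,8)(W), (4,6)(W), (4,4)(W) are all W)
(5,1): L (options (2,1)(W), (0,1)(W), (5,0)(W) are all W)
(5,3): L (options (2,3)(W), (0,3)(W), (5,2)(W), (5,0)(W) are all W)
(5,5): L (options (2,5)(W), (0,5)(W), (5,4)(W), (5,2)(W), (5,0)(W) are all W)
(5,7): L (options (2,7)(W), (0,7)(W), (5,6)(W), (5,4)(W), (5,2)(W) are all W)
(5,9): L (options (2,9)(W), (0,9)(W), (5,8)(W), (5,6)(W), (5,4)(W) are all W)
Every other cell has at least one move into one of the L cells above, so it is W.
(5,8): the move to (2,8) reaches an L cell, so W
(1,8): one of the L cells justified above, so L
(5,9): one of the L cells justified above, so L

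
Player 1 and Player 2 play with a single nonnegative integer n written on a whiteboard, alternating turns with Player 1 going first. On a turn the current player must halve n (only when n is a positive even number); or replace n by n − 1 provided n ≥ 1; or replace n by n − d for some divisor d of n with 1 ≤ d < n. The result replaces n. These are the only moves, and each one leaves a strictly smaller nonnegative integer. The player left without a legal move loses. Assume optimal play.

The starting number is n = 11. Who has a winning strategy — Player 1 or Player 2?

Classify positions by backward induction: terminal positions (no move available) are L. From any other position, the mover wins iff some move reaches an L.
n=0: no move → L
n=1: →0(L), so W
n=2: →1(W) only, which is W, so L
n=3: →2(L), so W
n=4: →2(L), so W
n=5: →4(W) only, which is W, so L
n=6: →5(L), so W
n=7: →6(W) only, which is W, so L
n=8: →7(L), so W
n=9: →6(W), 8(W) — all W, so L
n=10: →5(L), so W
n=11: →10(W) only, which is W, so L
The starting position 11 is L: whatever Player 1 does, the opponent receives a W position.

Player 2 wins.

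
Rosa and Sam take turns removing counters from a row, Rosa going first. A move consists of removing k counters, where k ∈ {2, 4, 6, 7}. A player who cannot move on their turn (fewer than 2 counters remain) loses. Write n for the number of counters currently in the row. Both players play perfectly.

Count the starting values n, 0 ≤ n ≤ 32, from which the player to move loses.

Label each position W (a win for the player to move) or L (a loss). A position with no legal move is L; any other position is W exactly when some move reaches an L, and L when every move reaches a W.
n=0: no move → L
n=1: no move → L
n=2: reaches L-position 0 → W
n=3: reaches L-position 1 → W
n=4: reaches L-position 0 → W
n=5: reaches L-position 1 → W
n=6: reaches L-position 0 → W
n=7: reaches L-position 1 → W
n=8: reaches L-position 1 → W
n=9: only reaches 7(W), 5(W), 3(W), 2(W), all W → L
n=10: only reaches 8(W), 6(W), 4(W), 3(W), all W → L
n=11: reaches L-position 9 → W
n=12: reaches L-position 10 → W
n=13: reaches L-position 9 → W
n=14: reaches L-position 10 → W
n=15: reaches L-position 9 → W
n=16: reaches L-position 10 → W
n=17: reaches L-position 10 → W
n=18: only reaches 16(W), 14(W), 12(W), 11(W), all W → L
n=19: only reaches 17(W), 15(W), 13(W), 12(W), all W → L
n=20: reaches L-position 18 → W
n=21: reaches L-position 19 → W
n=22: reaches L-position 18 → W
n=23: reaches L-position 19 → W
n=24: reaches L-position 18 → W
n=25: reaches L-position 19 → W
n=26: reaches L-position 19 → W
n=27: only reaches 25(W), 23(W), 21(W), 20(W), all W → L
n=28: only reaches 26(W), 24(W), 22(W), 21(W), all W → L
n=29: reaches L-position 27 → W
n=30: reaches L-position 28 → W
n=31: reaches L-position 27 → W
n=32: reaches L-position 28 → W
L entries with 0 ≤ n ≤ 32: n = 0, 1, 9, 10, 18, 19, 27, 28; that makes 8.

8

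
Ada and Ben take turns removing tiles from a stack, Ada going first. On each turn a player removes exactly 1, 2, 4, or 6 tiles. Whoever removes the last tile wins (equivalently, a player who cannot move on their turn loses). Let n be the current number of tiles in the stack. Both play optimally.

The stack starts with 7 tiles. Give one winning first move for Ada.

Compute win/loss labels from the base case upward. A position with no move is L. Any other position is W if it can reach an L in one move, else L.
n=0: no move → L
n=1: W (go to 0, an L position)
n=2: W (go to 0, an L position)
n=3: L (options 2(W), 1(W) are all W)
n=4: W (go to 3, an L position)
n=5: W (go to 3, an L position)
n=6: W (go to 0, an L position)
n=7: W (go to 3, an L position)
From 7, the L positions reachable in one move are: 3.

Remove 4, leaving 3.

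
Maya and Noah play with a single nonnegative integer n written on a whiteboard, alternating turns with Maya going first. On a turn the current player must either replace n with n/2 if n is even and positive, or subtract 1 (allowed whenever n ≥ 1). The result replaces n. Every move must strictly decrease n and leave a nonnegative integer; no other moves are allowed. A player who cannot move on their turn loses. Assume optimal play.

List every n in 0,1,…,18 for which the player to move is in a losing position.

Use the standard recursion: the mover loses at a terminal position; elsewhere, the mover wins exactly when some move hands the opponent an L position.
n=0: no move → L
n=1: →0(L), so W
n=2: →1(W) only, which is W, so L
n=3: →2(L), so W
n=4: →2(L), so W
n=5: →4(W) only, which is W, so L
n=6: →5(L), so W
n=7: →6(W) only, which is W, so L
n=8: →7(L), so W
n=9: →8(W) only, which is W, so L
n=10: →5(L), so W
n=11: →10(W) only, which is W, so L
n=12: →11(L), so W
n=13: →12(W) only, which is W, so L
n=14: →7(L), so W
n=15: →14(W) only, which is W, so L
n=16: →15(L), so W
n=17: →16(W) only, which is W, so L
n=18: →9(L), so W
Reading off the rows marked L gives the requested list; there are 9 such values of n.

0, 2, 5, 7, 9, 11, 13, 15, 17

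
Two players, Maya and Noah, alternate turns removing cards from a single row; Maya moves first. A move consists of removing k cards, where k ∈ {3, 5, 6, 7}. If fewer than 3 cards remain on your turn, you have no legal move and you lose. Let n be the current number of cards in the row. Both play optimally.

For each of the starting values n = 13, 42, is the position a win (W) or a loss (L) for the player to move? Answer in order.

Classify positions by backward induction: terminal positions (no move available) are L. From any other position, the mover wins iff some move reaches an L.
n=0: no move → L
n=1: no move → L
n=2: no move → L
n=3: can move to 0, which is L ⇒ W
n=4: can move to 1, which is L ⇒ W
n=5: can move to 2, which is L ⇒ W
n=6: can move to 1, which is L ⇒ W
n=7: can move to 2, which is L ⇒ W
n=8: can move to 2, which is L ⇒ W
n=9: can move to 2, which is L ⇒ W
n=10: moves to 7(W), 5(W), 4(W), 3(W); every one is W ⇒ L
n=11: moves to 8(W), 6(W), 5(W), 4(W); every one is W ⇒ L
n=12: moves to 9(W), 7(W), 6(W), 5(W); every one is W ⇒ L
n=13: can move to 10, which is L ⇒ W
n=14: can move to 11, which is L ⇒ W
n=15: can move to 12, which is L ⇒ W
n=16: can move to 11, which is L ⇒ W
n=17: can move to 12, which is L ⇒ W
n=18: can move to 12, which is L ⇒ W
n=19: can move to 12, which is L ⇒ W
n=20: moves to 17(W), 15(W), 14(W), 13(W); every one is W ⇒ L
n=21: moves to 18(W), 16(W), 15(W), 14(W); every one is W ⇒ L
n=22: moves to 19(W), 17(W), 16(W), 15(W); every one is W ⇒ L
n=23: can move to 20, which is L ⇒ W
n=24: can move to 21, which is L ⇒ W
n=25: can move to 22, which is L ⇒ W
n=26: can move to 21, which is L ⇒ W
n=27: can move to 22, which is L ⇒ W
n=28: can move to 22, which is L ⇒ W
n=29: can move to 22, which is L ⇒ W
n=30: moves to 27(W), 25(W), 24(W), 23(W); every one is W ⇒ L
n=31: moves to 28(W), 26(W), 25(W), 24(W); every one is W ⇒ L
n=32: moves to 29(W), 27(W), 26(W), 25(W); every one is W ⇒ L
n=33: can move to 30, which is L ⇒ W
n=34: can move to 31, which is L ⇒ W
n=35: can move to 32, which is L ⇒ W
n=36: can move to 31, which is L ⇒ W
n=37: can move to 32, which is L ⇒ W
n=38: can move to 32, which is L ⇒ W
n=39: can move to 32, which is L ⇒ W
n=40: moves to 37(W), 35(W), 34(W), 33(W); every one is W ⇒ L
n=41: moves to 38(W), 36(W), 35(W), 34(W); every one is W ⇒ L
n=42: moves to 39(W), 37(W), 36(W), 35(W); every one is W ⇒ L

13: W, 42: L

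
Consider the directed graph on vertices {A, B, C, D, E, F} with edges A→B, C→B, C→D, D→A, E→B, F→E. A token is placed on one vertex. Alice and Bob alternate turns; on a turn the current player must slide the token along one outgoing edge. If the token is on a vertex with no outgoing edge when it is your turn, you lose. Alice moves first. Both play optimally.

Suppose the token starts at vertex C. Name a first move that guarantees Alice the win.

Move to D.

Build the W/L table. Terminal = L. A non-terminal position is W if it has a move to some L; otherwise it is L.
Every edge goes from a vertex to one that appears earlier in the order B, E, F, A, D, C, so processing vertices in that order labels each vertex after all of its successors.
B: no outgoing edge → L
E: W (go to B, an L position)
F: L (sole option E(W) is W)
A: W (go to B, an L position)
D: L (sole option A(W) is W)
C: W (go to D, an L position)
From C, the L positions reachable in one move are: D, B. Any move reaching one of these is winning.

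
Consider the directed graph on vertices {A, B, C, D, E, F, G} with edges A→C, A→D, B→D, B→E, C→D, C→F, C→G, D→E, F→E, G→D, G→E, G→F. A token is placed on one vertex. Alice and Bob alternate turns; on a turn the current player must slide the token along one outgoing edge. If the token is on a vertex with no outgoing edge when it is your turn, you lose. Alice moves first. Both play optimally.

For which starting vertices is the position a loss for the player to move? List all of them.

C, E

Classify positions by backward induction: terminal positions (no move available) are L. From any other position, the mover wins iff some move reaches an L.
Every edge goes from a vertex to one that appears earlier in the order E, D, B, F, G, C, A, so processing vertices in that order labels each vertex after all of its successors.
E: no outgoing edge → L
D: →E(L), so W
B: →E(L), so W
F: →E(L), so W
G: →E(L), so W
C: →G(W), F(W), D(W) — all W, so L
A: →C(L), so W
The losing starting vertices are exactly the entries labelled L in this table (2 of them).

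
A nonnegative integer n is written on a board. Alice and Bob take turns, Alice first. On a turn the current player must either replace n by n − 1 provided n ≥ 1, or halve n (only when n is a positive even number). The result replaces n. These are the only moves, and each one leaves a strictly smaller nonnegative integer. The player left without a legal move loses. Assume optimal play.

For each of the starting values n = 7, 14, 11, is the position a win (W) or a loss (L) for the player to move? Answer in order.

Build the W/L table. Terminal = L. A non-terminal position is W if it has a move to some L; otherwise it is L.
n=0: no move → L
n=1: →0(L), so W
n=2: →1(W) only, which is W, so L
n=3: →2(L), so W
n=4: →2(L), so W
n=5: →4(W) only, which is W, so L
n=6: →5(L), so W
n=7: →6(W) only, which is W, so L
n=8: →7(L), so W
n=9: →8(W) only, which is W, so L
n=10: →5(L), so W
n=11: →10(W) only, which is W, so L
n=12: →11(L), so W
n=13: →12(W) only, which is W, so L
n=14: →7(L), so W

7: L, 14: W, 11: L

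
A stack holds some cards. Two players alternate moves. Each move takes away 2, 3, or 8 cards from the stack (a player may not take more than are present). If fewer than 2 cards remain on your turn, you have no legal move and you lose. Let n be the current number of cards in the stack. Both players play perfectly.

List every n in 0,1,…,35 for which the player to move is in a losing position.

0, 1, 5, 6, 10, 11, 15, 16, 20, 21, 25, 26, 30, 31, 35

Compute win/loss labels from the base case upward. A position with no move is L. Any other position is W if it can reach an L in one move, else L.
n=0: no move → L
n=1: no move → L
n=2: →0(L), so W
n=3: →1(L), so W
n=4: →1(L), so W
n=5: →3(W), 2(W) — all W, so L
n=6: →4(W), 3(W) — all W, so L
n=7: →5(L), so W
n=8: →6(L), so W
n=9: →6(L), so W
n=10: →8(W), 7(W), 2(W) — all W, so L
n=11: →9(W), 8(W), 3(W) — all W, so L
n=12: →10(L), so W
n=13: →11(L), so W
n=14: →11(L), so W
n=15: →13(W), 12(W), 7(W) — all W, so L
n=16: →14(W), 13(W), 8(W) — all W, so L
n=17: →15(L), so W
n=18: →16(L), so W
n=19: →16(L), so W
n=20: →18(W), 17(W), 12(W) — all W, so L
n=21: →19(W), 18(W), 13(W) — all W, so L
n=22: →20(L), so W
n=23: →21(L), so W
n=24: →21(L), so W
n=25: →23(W), 22(W), 17(W) — all W, so L
n=26: →24(W), 23(W), 18(W) — all W, so L
n=27: →25(L), so W
n=28: →26(L), so W
n=29: →26(L), so W
n=30: →28(W), 27(W), 22(W) — all W, so L
n=31: →29(W), 28(W), 23(W) — all W, so L
n=32: →30(L), so W
n=33: →31(L), so W
n=34: →31(L), so W
n=35: →33(W), 32(W), 27(W) — all W, so L
Reading off the rows marked L gives the requested list; there are 15 such values of n.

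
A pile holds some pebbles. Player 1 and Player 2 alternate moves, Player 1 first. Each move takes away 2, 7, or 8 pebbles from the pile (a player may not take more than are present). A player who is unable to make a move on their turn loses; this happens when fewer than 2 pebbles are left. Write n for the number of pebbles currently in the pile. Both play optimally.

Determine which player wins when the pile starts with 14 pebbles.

Player 2 wins.

Build the W/L table. Terminal = L. A non-terminal position is W if it has a move to some L; otherwise it is L.
n=0: no move → L
n=1: no move → L
n=2: →0(L), so W
n=3: →1(L), so W
n=4: →2(W) only, which is W, so L
n=5: →3(W) only, which is W, so L
n=6: →4(L), so W
n=7: →5(L), so W
n=8: →1(L), so W
n=9: →1(L), so W
n=10: →8(W), 3(W), 2(W) — all W, so L
n=11: →4(L), so W
n=12: →10(L), so W
n=13: →5(L), so W
n=14: →12(W), 7(W), 6(W) — all W, so L
Every move from 14 reaches a W position, so the mover loses.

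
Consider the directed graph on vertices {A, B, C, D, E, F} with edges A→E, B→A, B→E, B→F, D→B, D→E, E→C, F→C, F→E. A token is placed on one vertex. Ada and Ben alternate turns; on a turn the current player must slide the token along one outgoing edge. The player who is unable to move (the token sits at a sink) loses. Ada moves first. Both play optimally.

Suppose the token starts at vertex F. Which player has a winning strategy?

Ada wins.

Label each position W (a win for the player to move) or L (a loss). A position with no legal move is L; any other position is W exactly when some move reaches an L, and L when every move reaches a W.
Every edge goes from a vertex to one that appears earlier in the order C, E, F, A, B, D, so processing vertices in that order labels each vertex after all of its successors.
C: no outgoing edge → L
E: W (go to C, an L position)
F: W (go to C, an L position)
A: L (sole option E(W) is W)
B: W (go to A, an L position)
D: L (options B(W), E(W) are all W)
From F Ada can move to C, reaching an L position.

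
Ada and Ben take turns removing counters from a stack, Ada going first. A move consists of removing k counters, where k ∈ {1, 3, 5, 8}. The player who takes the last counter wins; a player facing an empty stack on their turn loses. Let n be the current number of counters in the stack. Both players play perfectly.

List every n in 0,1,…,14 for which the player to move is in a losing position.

0, 2, 4, 6, 13

Label each position W (a win for the player to move) or L (a loss). A position with no legal move is L; any other position is W exactly when some move reaches an L, and L when every move reaches a W.
n=0: no move → L
n=1: →0(L), so W
n=2: →1(W) only, which is W, so L
n=3: →2(L), so W
n=4: →3(W), 1(W) — all W, so L
n=5: →4(L), so W
n=6: →5(W), 3(W), 1(W) — all W, so L
n=7: →6(L), so W
n=8: →0(L), so W
n=9: →6(L), so W
n=10: →2(L), so W
n=11: →6(L), so W
n=12: →4(L), so W
n=13: →12(W), 10(W), 8(W), 5(W) — all W, so L
n=14: →13(L), so W
The losing starting values of n are exactly the entries labelled L in this table (5 of them).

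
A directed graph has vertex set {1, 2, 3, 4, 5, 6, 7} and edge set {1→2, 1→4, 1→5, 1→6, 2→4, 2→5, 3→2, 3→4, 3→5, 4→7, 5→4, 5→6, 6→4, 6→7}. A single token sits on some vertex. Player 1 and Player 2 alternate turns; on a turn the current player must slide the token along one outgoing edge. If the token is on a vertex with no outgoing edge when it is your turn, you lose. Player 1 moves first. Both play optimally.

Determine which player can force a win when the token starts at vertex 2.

Player 1 wins.

Classify positions by backward induction: terminal positions (no move available) are L. From any other position, the mover wins iff some move reaches an L.
Every edge goes from a vertex to one that appears earlier in the order 7, 4, 6, 5, 2, 3, 1, so processing vertices in that order labels each vertex after all of its successors.
7: no outgoing edge → L
4: W (go to 7, an L position)
6: W (go to 7, an L position)
5: L (options 6(W), 4(W) are all W)
2: W (go to 5, an L position)
3: W (go to 5, an L position)
1: W (go to 5, an L position)
From 2 Player 1 can move to 5, reaching an L position.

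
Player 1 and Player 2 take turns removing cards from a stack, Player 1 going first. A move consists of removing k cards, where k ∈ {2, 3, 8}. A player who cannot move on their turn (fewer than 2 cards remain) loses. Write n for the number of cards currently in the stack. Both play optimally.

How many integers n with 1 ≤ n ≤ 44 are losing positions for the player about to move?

17

Positions with no move are L. A position that does have a move is losing for the player to move precisely when every available move leads to a winning position for the opponent. Fill in the labels:
n=0: no move → L
n=1: no move → L
n=2: →0(L), so W
n=3: →1(L), so W
n=4: →1(L), so W
n=5: →3(W), 2(W) — all W, so L
n=6: →4(W), 3(W) — all W, so L
n=7: →5(L), so W
n=8: →6(L), so W
n=9: →6(L), so W
n=10: →8(W), 7(W), 2(W) — all W, so L
n=11: →9(W), 8(W), 3(W) — all W, so L
n=12: →10(L), so W
n=13: →11(L), so W
n=14: →11(L), so W
n=15: →13(W), 12(W), 7(W) — all W, so L
n=16: →14(W), 13(W), 8(W) — all W, so L
n=17: →15(L), so W
n=18: →16(L), so W
n=19: →16(L), so W
n=20: →18(W), 17(W), 12(W) — all W, so L
n=21: →19(W), 18(W), 13(W) — all W, so L
n=22: →20(L), so W
n=23: →21(L), so W
n=24: →21(L), so W
n=25: →23(W), 22(W), 17(W) — all W, so L
n=26: →24(W), 23(W), 18(W) — all W, so L
n=27: →25(L), so W
n=28: →26(L), so W
n=29: →26(L), so W
n=30: →28(W), 27(W), 22(W) — all W, so L
n=31: →29(W), 28(W), 23(W) — all W, so L
n=32: →30(L), so W
n=33: →31(L), so W
n=34: →31(L), so W
n=35: →33(W), 32(W), 27(W) — all W, so L
n=36: →34(W), 33(W), 28(W) — all W, so L
n=37: →35(L), so W
n=38: →36(L), so W
n=39: →36(L), so W
n=40: →38(W), 37(W), 32(W) — all W, so L
n=41: →39(W), 38(W), 33(W) — all W, so L
n=42: →40(L), so W
n=43: →41(L), so W
n=44: →41(L), so W
L entries with 1 ≤ n ≤ 44 (n=0 is outside the asked range and is not counted): n = 1, 5, 6, 10, 11, 15, 16, 20, 21, 25, 26, 30, 31, 35, 36, 40, 41; that makes 17.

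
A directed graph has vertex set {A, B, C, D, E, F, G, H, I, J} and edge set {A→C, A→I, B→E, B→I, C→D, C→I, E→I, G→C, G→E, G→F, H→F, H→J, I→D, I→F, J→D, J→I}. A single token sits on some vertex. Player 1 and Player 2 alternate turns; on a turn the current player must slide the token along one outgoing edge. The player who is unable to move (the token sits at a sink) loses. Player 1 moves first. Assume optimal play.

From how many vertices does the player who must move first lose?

Build the W/L table. Terminal = L. A non-terminal position is W if it has a move to some L; otherwise it is L.
Every edge goes from a vertex to one that appears earlier in the order D, F, I, C, E, A, B, G, J, H, so processing vertices in that order labels each vertex after all of its successors.
D: no outgoing edge → L
F: no outgoing edge → L
I: →F(L), so W
C: →D(L), so W
E: →I(W) only, which is W, so L
A: →C(W), I(W) — all W, so L
B: →E(L), so W
G: →E(L), so W
J: →D(L), so W
H: →F(L), so W
The L vertices are A, D, E, F; that is 4 in all.

4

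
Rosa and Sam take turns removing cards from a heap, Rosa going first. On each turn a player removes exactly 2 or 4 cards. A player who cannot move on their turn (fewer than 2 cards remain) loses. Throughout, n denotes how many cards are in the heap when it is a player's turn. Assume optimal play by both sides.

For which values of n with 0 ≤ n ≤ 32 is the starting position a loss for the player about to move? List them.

0, 1, 6, 7, 12, 13, 18, 19, 24, 25, 30, 31

Compute win/loss labels from the base case upward. A position with no move is L. Any other position is W if it can reach an L in one move, else L.
n=0: no move → L
n=1: no move → L
n=2: W (go to 0, an L position)
n=3: W (go to 1, an L position)
n=4: W (go to 0, an L position)
n=5: W (go to 1, an L position)
n=6: L (options 4(W), 2(W) are all W)
n=7: L (options 5(W), 3(W) are all W)
n=8: W (go to 6, an L position)
n=9: W (go to 7, an L position)
n=10: W (go to 6, an L position)
n=11: W (go to 7, an L position)
n=12: L (options 10(W), 8(W) are all W)
n=13: L (options 11(W), 9(W) are all W)
n=14: W (go to 12, an L position)
n=15: W (go to 13, an L position)
n=16: W (go to 12, an L position)
n=17: W (go to 13, an L position)
n=18: L (options 16(W), 14(W) are all W)
n=19: L (options 17(W), 15(W) are all W)
n=20: W (go to 18, an L position)
n=21: W (go to 19, an L position)
n=22: W (go to 18, an L position)
n=23: W (go to 19, an L position)
n=24: L (options 22(W), 20(W) are all W)
n=25: L (options 23(W), 21(W) are all W)
n=26: W (go to 24, an L position)
n=27: W (go to 25, an L position)
n=28: W (go to 24, an L position)
n=29: W (go to 25, an L position)
n=30: L (options 28(W), 26(W) are all W)
n=31: L (options 29(W), 27(W) are all W)
n=32: W (go to 30, an L position)
The losing starting values of n are exactly the entries labelled L in this table (12 of them).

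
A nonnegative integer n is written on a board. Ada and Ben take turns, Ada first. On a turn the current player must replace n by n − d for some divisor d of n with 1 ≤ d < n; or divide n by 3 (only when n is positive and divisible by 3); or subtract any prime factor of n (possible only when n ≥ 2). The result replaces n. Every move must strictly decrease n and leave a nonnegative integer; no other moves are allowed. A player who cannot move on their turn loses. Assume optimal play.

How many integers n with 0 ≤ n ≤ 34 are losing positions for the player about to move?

Work bottom-up. With no move the player to move loses. Otherwise the position is W if at least one move leads to an L position for the opponent, and L if every move leads to a W.
n=0: no move → L
n=1: no move → L
n=2: W (go to 0, an L position)
n=3: W (go to 0, an L position)
n=4: L (options 2(W), 3(W) are all W)
n=5: W (go to 0, an L position)
n=6: W (go to 4, an L position)
n=7: W (go to 0, an L position)
n=8: W (go to 4, an L position)
n=9: L (options 3(W), 6(W), 8(W) are all W)
n=10: W (go to 9, an L position)
n=11: W (go to 0, an L position)
n=12: W (go to 4, an L position)
n=13: W (go to 0, an L position)
n=14: L (options 7(W), 12(W), 13(W) are all W)
n=15: W (go to 14, an L position)
n=16: W (go to 14, an L position)
n=17: W (go to 0, an L position)
n=18: W (go to 9, an L position)
n=19: W (go to 0, an L position)
n=20: L (options 10(W), 15(W), 16(W), 18(W), 19(W) are all W)
n=21: W (go to 14, an L position)
n=22: W (go to 20, an L position)
n=23: W (go to 0, an L position)
n=24: W (go to 20, an L position)
n=25: W (go to 20, an L position)
n=26: L (options 13(W), 24(W), 25(W) are all W)
n=27: W (go to 9, an L position)
n=28: W (go to 14, an L position)
n=29: W (go to 0, an L position)
n=30: W (go to 20, an L position)
n=31: W (go to 0, an L position)
n=32: L (options 16(W), 24(W), 28(W), 30(W), 31(W) are all W)
n=33: W (go to 32, an L position)
n=34: W (go to 32, an L position)
L entries with 0 ≤ n ≤ 34: n = 0, 1, 4, 9, 14, 20, 26, 32; that makes 8.

8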